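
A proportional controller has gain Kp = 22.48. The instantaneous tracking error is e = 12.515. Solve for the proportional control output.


u_P = Kp * e = 22.48 * 12.515 = 281.3372

281.3372


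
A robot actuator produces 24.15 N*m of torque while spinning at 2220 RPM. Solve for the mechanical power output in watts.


omega = 2220 * 2*pi/60 = 232.477856 rad/s
P = tau * omega = 24.15 * 232.477856 = 5614.3402

5614.3402 W


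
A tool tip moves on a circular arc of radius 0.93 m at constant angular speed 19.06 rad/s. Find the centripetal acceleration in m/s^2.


a_c = omega^2 * r = 19.06^2 * 0.93 = 337.8537

337.8537 m/s^2


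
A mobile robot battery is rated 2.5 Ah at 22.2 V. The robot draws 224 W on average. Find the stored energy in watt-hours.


E = capacity * V = 2.5*22.2 = 55.5000

55.5000 Wh


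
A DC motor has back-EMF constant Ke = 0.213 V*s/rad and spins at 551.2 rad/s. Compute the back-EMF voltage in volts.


V_emf = Ke * omega = 0.213*551.2 = 117.4056

117.4056 V


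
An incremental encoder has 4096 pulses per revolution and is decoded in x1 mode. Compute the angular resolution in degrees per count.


resolution = 360 / (PPR * 1) = 360 / 4096 = 0.0879

0.0879 degrees


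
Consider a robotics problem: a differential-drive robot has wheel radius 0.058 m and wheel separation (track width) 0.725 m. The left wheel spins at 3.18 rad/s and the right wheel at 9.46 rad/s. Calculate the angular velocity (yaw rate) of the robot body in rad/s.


omega = r*(wR - wL)/L = 0.058*(9.46 - (3.18))/0.725 = 0.5024

0.5024 rad/s


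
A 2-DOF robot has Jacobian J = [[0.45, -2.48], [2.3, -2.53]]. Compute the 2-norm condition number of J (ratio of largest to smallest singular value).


JJ^T eigenvalues: trace(JJ^T) = 18.0438, det(JJ^T) = det(J)^2 = 20.84379025
s_max^2 = (18.0438 + sqrt(242.20355744))/2 = 16.80334520
s_min^2 = (18.0438 - sqrt(242.20355744))/2 = 1.24045480
kappa = s_max/s_min = sqrt(16.80334520/1.24045480) = 3.6805

3.6805


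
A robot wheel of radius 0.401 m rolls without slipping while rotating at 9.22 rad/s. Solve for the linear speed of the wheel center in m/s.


v = omega * r = 9.22 * 0.401 = 3.6972

3.6972 m/s


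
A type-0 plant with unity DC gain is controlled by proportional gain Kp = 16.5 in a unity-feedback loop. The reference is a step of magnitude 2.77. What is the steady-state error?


e_ss = R/(1 + Kp) = 2.77/(1 + 16.5) = 2.77/17.5000 = 0.1583

0.1583


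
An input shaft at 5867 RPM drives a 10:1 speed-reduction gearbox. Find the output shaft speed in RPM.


omega_out = omega_in / N = 5867 / 10 = 586.7000

586.7000 RPM


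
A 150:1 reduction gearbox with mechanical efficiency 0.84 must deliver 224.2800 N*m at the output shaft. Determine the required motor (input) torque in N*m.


tau_in = tau_out / (N * eta) = 224.2800 / (150 * 0.84) = 1.7800

1.7800 N*m


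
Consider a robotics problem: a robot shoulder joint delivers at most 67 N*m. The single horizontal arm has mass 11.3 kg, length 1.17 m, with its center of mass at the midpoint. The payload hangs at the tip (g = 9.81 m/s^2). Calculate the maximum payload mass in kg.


tau_arm = m_arm*g*(L/2) = 11.3*9.81*1.17/2 = 64.8490 N*m
tau_payload = tau_max - tau_arm = 67 - 64.8490 = 2.1510
m_payload = tau_payload / (g*L) = 2.1510 / (9.81*1.17) = 0.1874

0.1874 kg


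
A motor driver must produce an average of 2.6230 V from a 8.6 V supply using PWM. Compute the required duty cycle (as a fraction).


D = V_avg/V_supply = 2.6230/8.6 = 0.3050

0.3050


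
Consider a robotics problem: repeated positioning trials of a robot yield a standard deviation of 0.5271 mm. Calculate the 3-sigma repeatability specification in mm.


repeatability = 3*sigma = 3*0.5271 = 1.5813

1.5813 mm


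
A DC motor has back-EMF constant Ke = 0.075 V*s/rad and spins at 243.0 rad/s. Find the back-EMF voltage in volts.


V_emf = Ke * omega = 0.075*243.0 = 18.2250

18.2250 V


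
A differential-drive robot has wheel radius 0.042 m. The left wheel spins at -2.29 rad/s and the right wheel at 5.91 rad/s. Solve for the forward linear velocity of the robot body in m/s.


v = r*(wR + wL)/2 = 0.042*(5.91 + -2.29)/2 = 0.0760

0.0760 m/s


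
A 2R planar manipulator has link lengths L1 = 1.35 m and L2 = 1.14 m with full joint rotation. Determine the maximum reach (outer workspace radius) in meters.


r_max = L1 + L2 = 1.35 + 1.14 = 2.4900

2.4900 m


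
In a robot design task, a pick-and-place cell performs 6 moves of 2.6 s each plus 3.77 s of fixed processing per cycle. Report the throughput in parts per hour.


T_cycle = 6*2.6 + 3.77 = 19.3700 s
rate = 3600/T = 185.8544

185.8544 parts/hour


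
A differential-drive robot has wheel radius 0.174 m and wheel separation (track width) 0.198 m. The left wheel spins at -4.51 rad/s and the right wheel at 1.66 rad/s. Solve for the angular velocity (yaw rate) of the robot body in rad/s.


omega = r*(wR - wL)/L = 0.174*(1.66 - (-4.51))/0.198 = 5.4221

5.4221 rad/s


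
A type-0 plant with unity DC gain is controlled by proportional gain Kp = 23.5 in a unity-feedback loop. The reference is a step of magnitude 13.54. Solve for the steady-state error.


e_ss = R/(1 + Kp) = 13.54/(1 + 23.5) = 13.54/24.5000 = 0.5527

0.5527


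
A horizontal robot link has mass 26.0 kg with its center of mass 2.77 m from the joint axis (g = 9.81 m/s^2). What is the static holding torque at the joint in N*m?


tau = m*g*L = 26.0 * 9.81 * 2.77 = 706.5162

706.5162 N*m


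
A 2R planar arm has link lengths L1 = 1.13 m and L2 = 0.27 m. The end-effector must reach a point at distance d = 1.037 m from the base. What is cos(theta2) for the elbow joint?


cos(th2) = (d^2 - L1^2 - L2^2)/(2*L1*L2) = (1.037^2 - 1.13^2 - 0.27^2)/(2*1.13*0.27) = -0.4497

-0.4497


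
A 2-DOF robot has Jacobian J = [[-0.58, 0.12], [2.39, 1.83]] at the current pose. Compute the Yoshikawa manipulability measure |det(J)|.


det(J) = -0.58*1.83 - (0.12)*(2.39) = -1.3482
|det(J)| = 1.3482

1.3482


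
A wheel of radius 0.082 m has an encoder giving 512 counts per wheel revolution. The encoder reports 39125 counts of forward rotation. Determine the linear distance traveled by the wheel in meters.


revs = 39125/512 = 76.416016
d = revs * 2*pi*r = 76.416016 * 2*pi*0.082 = 39.3712

39.3712 m


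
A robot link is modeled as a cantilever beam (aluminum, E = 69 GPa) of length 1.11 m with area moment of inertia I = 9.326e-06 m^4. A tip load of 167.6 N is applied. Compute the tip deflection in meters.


delta = F*L^3/(3*E*I) = 167.6*1.11^3/(3*6.900e+10*9.326e-06)
      = 229.2149556/1930482 = 1.1873e-04

1.1873e-04 m


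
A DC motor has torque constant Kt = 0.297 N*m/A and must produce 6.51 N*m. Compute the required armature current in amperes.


I = tau / Kt = 6.51/0.297 = 21.9192

21.9192 A


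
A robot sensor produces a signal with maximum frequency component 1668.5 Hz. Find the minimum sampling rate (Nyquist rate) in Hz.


f_s,min = 2*f_max = 2*1668.5 = 3337.0000

3337.0000 Hz


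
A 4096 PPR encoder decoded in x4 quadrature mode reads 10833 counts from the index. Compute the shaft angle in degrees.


angle = counts * 360 / (PPR*4) = 10833 * 360 / 16384 = 238.0298

238.0298 degrees


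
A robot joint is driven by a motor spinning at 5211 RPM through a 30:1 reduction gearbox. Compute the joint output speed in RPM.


omega_joint = omega_motor / N = 5211 / 30 = 173.7000

173.7000 RPM


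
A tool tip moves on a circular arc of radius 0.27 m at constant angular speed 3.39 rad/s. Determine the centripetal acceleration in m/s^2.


a_c = omega^2 * r = 3.39^2 * 0.27 = 3.1029

3.1029 m/s^2


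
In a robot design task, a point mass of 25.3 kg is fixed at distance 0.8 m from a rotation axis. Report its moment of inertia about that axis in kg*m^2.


I = m*r^2 = 25.3*0.8^2 = 16.1920

16.1920 kg*m^2


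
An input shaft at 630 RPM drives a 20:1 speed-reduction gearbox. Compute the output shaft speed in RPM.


omega_out = omega_in / N = 630 / 20 = 31.5000

31.5000 RPM


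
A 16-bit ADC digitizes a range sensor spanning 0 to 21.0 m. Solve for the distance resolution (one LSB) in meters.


res = range / 2^n = 21.0/2^16 = 21.0/65536 = 3.2043e-04

3.2043e-04 m


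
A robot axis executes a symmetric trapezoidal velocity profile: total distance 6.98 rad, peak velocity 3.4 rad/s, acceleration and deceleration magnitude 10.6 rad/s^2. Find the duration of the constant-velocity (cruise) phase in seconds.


t_acc = v/a = 0.320755 s, d_acc = v^2/(2a) = 0.545283 rad each
d_cruise = 6.98 - 2*0.545283 = 5.889434 rad
t_cruise = d_cruise/v = 5.889434/3.4 = 1.7322

1.7322 s


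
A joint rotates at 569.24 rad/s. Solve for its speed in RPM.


RPM = 569.24 * 60/(2*pi) = 5435.8416

5435.8416 RPM


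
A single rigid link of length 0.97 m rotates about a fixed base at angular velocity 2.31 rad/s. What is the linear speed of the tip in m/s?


v = L*omega = 0.97 * 2.31 = 2.2407

2.2407 m/s


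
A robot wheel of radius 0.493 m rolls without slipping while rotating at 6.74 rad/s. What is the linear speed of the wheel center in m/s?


v = omega * r = 6.74 * 0.493 = 3.3228

3.3228 m/s


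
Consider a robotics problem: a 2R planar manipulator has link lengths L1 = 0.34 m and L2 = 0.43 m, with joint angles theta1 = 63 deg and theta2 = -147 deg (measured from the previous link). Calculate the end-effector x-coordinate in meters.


x = L1*cos(th1) + L2*cos(th1+th2) = 0.34*cos(63 deg) + 0.43*cos(-84 deg) = 0.1993

0.1993 m


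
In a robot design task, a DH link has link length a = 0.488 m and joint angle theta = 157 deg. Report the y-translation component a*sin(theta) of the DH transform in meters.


a*sin(theta) = 0.488*sin(157 deg) = 0.1907

0.1907 m


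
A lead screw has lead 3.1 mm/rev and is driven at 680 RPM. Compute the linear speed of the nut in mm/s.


v = lead * (RPM/60) = 3.1*680/60 = 35.1333

35.1333 mm/s


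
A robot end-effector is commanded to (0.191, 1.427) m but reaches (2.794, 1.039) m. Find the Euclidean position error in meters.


dx = 2.794 - (0.191) = 2.6030, dy = 1.039 - (1.427) = -0.3880
err = sqrt(6.775609 + 0.150544) = 2.6318

2.6318 m


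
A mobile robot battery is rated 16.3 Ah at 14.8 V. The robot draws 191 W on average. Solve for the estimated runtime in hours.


E = 16.3*14.8 = 241.2400 Wh
t = E/P = 241.2400/191 = 1.2630

1.2630 hours


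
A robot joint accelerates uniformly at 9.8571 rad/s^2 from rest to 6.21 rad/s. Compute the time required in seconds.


t = delta_omega / alpha = 6.21 / 9.8571 = 0.6300

0.6300 s


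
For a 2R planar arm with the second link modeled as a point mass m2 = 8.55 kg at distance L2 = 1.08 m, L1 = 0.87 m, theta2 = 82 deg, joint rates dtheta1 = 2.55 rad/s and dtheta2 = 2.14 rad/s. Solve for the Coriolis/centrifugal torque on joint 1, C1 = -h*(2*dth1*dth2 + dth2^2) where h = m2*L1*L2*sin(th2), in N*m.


h = m2*L1*L2*sin(th2) = 8.55*0.87*1.08*sin(82 deg) = 7.955398
C1 = -h*(2*2.55*2.14 + 2.14^2) = -7.955398*15.4936 = -123.2578

-123.2578 N*m


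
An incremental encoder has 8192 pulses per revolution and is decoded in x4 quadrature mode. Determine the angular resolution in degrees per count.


resolution = 360 / (PPR * 4) = 360 / 32768 = 0.0110

0.0110 degrees


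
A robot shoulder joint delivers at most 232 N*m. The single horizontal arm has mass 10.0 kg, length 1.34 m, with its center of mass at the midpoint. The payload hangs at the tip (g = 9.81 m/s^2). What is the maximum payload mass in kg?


tau_arm = m_arm*g*(L/2) = 10.0*9.81*1.34/2 = 65.7270 N*m
tau_payload = tau_max - tau_arm = 232 - 65.7270 = 166.2730
m_payload = tau_payload / (g*L) = 166.2730 / (9.81*1.34) = 12.6488

12.6488 kg


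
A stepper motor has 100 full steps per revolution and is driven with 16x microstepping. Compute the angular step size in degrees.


step = 360/(100*16) = 360/1600 = 0.2250

0.2250 degrees


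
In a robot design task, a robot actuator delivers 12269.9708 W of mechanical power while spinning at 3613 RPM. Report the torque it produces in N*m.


omega = 3613 * 2*pi/60 = 378.352475 rad/s
tau = P / omega = 12269.9708 / 378.352475 = 32.4300

32.4300 N*m


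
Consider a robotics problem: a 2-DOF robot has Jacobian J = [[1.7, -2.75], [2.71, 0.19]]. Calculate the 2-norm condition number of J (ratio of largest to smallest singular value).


JJ^T eigenvalues: trace(JJ^T) = 17.8327, det(JJ^T) = det(J)^2 = 60.45840025
s_max^2 = (17.8327 + sqrt(76.17158829))/2 = 13.28016680
s_min^2 = (17.8327 - sqrt(76.17158829))/2 = 4.55253320
kappa = s_max/s_min = sqrt(13.28016680/4.55253320) = 1.7080

1.7080


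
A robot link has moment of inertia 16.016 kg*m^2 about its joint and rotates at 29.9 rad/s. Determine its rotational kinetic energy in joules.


KE = (1/2)*I*omega^2 = 0.5*16.016*29.9^2 = 7159.2321

7159.2321 J


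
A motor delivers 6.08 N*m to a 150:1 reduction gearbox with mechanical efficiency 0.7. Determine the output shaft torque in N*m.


tau_out = tau_in * N * eta = 6.08 * 150 * 0.7 = 638.4000

638.4000 N*m


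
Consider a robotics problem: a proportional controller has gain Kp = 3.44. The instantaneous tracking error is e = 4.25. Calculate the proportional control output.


u_P = Kp * e = 3.44 * 4.25 = 14.6200

14.6200


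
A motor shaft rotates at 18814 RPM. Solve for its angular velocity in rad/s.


omega = 18814 * 2*pi/60 = 1970.1975

1970.1975 rad/s


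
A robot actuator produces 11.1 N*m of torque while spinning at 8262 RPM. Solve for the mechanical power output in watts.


omega = 8262 * 2*pi/60 = 865.194617 rad/s
P = tau * omega = 11.1 * 865.194617 = 9603.6602

9603.6602 W


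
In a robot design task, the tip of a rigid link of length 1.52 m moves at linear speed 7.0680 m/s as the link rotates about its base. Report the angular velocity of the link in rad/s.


omega = v / L = 7.0680 / 1.52 = 4.6500

4.6500 rad/s


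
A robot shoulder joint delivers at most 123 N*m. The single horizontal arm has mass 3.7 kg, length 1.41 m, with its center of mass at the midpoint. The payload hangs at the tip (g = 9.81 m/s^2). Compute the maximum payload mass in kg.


tau_arm = m_arm*g*(L/2) = 3.7*9.81*1.41/2 = 25.5894 N*m
tau_payload = tau_max - tau_arm = 123 - 25.5894 = 97.4106
m_payload = tau_payload / (g*L) = 97.4106 / (9.81*1.41) = 7.0424

7.0424 kg


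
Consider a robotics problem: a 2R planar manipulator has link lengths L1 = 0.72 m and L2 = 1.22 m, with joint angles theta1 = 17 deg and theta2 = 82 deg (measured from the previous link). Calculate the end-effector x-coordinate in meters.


x = L1*cos(th1) + L2*cos(th1+th2) = 0.72*cos(17 deg) + 1.22*cos(99 deg) = 0.4977

0.4977 m


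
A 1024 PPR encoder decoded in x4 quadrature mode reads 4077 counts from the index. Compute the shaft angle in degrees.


angle = counts * 360 / (PPR*4) = 4077 * 360 / 4096 = 358.3301

358.3301 degrees


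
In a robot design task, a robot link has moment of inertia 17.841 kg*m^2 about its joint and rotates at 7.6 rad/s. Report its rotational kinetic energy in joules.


KE = (1/2)*I*omega^2 = 0.5*17.841*7.6^2 = 515.2481

515.2481 J


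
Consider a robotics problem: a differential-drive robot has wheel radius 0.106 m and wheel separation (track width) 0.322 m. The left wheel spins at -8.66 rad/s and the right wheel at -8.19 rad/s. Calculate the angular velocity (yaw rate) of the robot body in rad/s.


omega = r*(wR - wL)/L = 0.106*(-8.19 - (-8.66))/0.322 = 0.1547

0.1547 rad/s


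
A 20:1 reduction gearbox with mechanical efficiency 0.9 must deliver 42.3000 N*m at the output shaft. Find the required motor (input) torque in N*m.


tau_in = tau_out / (N * eta) = 42.3000 / (20 * 0.9) = 2.3500

2.3500 N*m


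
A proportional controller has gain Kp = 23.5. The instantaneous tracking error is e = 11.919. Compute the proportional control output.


u_P = Kp * e = 23.5 * 11.919 = 280.0965

280.0965


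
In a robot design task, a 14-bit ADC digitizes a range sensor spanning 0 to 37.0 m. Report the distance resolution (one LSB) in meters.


res = range / 2^n = 37.0/2^14 = 37.0/16384 = 0.0023

0.0023 m


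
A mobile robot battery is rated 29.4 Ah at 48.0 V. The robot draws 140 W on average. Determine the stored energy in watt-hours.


E = capacity * V = 29.4*48.0 = 1411.2000

1411.2000 Wh


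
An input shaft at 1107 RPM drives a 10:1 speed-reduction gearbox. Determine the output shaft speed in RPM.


omega_out = omega_in / N = 1107 / 10 = 110.7000

110.7000 RPM


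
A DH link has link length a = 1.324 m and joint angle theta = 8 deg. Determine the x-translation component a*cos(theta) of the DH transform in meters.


a*cos(theta) = 1.324*cos(8 deg) = 1.3111

1.3111 m


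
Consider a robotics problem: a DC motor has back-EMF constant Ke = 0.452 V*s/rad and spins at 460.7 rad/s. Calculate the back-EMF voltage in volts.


V_emf = Ke * omega = 0.452*460.7 = 208.2364

208.2364 V


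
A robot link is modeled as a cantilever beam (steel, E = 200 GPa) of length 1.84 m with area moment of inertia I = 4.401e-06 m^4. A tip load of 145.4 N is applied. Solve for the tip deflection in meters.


delta = F*L^3/(3*E*I) = 145.4*1.84^3/(3*2.000e+11*4.401e-06)
      = 905.7698816/2640600 = 3.4302e-04

3.4302e-04 m


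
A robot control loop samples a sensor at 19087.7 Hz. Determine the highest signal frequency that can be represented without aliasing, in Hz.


f_max = f_s/2 = 19087.7/2 = 9543.8500

9543.8500 Hz


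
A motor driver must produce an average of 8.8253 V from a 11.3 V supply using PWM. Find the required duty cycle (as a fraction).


D = V_avg/V_supply = 8.8253/11.3 = 0.7810

0.7810


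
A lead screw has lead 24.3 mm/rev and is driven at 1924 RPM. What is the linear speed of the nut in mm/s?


v = lead * (RPM/60) = 24.3*1924/60 = 779.2200

779.2200 mm/s


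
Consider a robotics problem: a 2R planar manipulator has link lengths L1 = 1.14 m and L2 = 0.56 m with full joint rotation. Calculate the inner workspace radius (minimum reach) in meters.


r_min = |L1 - L2| = |1.14 - 0.56| = 0.5800

0.5800 m


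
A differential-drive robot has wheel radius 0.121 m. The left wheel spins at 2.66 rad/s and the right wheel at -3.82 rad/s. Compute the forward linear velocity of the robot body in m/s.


v = r*(wR + wL)/2 = 0.121*(-3.82 + 2.66)/2 = -0.0702

-0.0702 m/s


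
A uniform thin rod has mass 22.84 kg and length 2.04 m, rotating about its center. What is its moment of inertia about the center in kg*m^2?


I = (1/12)*m*L^2 = (1/12)*22.84*2.04^2 = 7.9209

7.9209 kg*m^2


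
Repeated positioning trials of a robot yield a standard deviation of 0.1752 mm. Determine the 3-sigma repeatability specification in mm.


repeatability = 3*sigma = 3*0.1752 = 0.5256

0.5256 mm


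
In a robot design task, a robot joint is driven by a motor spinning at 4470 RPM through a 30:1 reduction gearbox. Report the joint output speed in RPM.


omega_joint = omega_motor / N = 4470 / 30 = 149.0000

149.0000 RPM


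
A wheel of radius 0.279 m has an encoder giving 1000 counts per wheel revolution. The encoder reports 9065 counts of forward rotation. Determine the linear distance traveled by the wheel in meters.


revs = 9065/1000 = 9.065000
d = revs * 2*pi*r = 9.065000 * 2*pi*0.279 = 15.8910

15.8910 m


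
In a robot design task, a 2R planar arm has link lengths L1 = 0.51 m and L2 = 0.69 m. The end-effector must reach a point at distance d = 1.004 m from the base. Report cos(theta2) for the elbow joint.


cos(th2) = (d^2 - L1^2 - L2^2)/(2*L1*L2) = (1.004^2 - 0.51^2 - 0.69^2)/(2*0.51*0.69) = 0.3862

0.3862


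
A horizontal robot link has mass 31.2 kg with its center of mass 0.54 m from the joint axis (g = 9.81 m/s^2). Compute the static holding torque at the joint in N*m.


tau = m*g*L = 31.2 * 9.81 * 0.54 = 165.2789

165.2789 N*m


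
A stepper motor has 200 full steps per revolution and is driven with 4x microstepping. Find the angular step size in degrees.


step = 360/(200*4) = 360/800 = 0.4500

0.4500 degrees


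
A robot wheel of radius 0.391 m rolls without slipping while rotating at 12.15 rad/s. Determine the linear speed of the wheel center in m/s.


v = omega * r = 12.15 * 0.391 = 4.7507

4.7507 m/s


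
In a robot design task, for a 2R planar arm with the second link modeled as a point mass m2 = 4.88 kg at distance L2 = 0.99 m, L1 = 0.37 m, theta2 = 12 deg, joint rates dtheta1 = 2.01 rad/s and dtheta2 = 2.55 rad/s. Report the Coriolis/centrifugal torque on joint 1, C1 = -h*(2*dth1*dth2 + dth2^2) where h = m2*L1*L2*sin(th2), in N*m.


h = m2*L1*L2*sin(th2) = 4.88*0.37*0.99*sin(12 deg) = 0.371651
C1 = -h*(2*2.01*2.55 + 2.55^2) = -0.371651*16.7535 = -6.2265

-6.2265 N*m


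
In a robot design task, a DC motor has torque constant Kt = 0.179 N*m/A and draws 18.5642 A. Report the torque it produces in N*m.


tau = Kt * I = 0.179*18.5642 = 3.3230

3.3230 N*m


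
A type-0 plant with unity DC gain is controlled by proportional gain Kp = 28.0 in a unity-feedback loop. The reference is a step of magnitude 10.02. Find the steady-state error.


e_ss = R/(1 + Kp) = 10.02/(1 + 28.0) = 10.02/29.0000 = 0.3455

0.3455


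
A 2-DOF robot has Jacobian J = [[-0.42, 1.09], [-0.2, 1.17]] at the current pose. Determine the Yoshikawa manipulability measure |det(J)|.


det(J) = -0.42*1.17 - (1.09)*(-0.2) = -0.2734
|det(J)| = 0.2734

0.2734


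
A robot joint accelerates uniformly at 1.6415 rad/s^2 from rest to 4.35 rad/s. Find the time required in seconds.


t = delta_omega / alpha = 4.35 / 1.6415 = 2.6500

2.6500 s


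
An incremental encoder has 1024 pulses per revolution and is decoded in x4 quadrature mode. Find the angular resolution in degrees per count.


resolution = 360 / (PPR * 4) = 360 / 4096 = 0.0879

0.0879 degrees


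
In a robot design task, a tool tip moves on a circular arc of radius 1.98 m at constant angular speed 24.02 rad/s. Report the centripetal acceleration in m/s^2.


a_c = omega^2 * r = 24.02^2 * 1.98 = 1142.3816

1142.3816 m/s^2


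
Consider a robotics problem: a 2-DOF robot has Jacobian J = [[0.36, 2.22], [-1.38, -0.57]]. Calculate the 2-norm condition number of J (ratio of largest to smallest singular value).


JJ^T eigenvalues: trace(JJ^T) = 7.2873, det(JJ^T) = det(J)^2 = 8.17045056
s_max^2 = (7.2873 + sqrt(20.42293905))/2 = 5.90323730
s_min^2 = (7.2873 - sqrt(20.42293905))/2 = 1.38406270
kappa = s_max/s_min = sqrt(5.90323730/1.38406270) = 2.0652

2.0652


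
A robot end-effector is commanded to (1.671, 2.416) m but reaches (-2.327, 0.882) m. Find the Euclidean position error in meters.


dx = -2.327 - (1.671) = -3.9980, dy = 0.882 - (2.416) = -1.5340
err = sqrt(15.984004 + 2.353156) = 4.2822

4.2822 m


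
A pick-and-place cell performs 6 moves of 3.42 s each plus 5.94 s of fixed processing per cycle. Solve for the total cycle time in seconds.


T = 6*3.42 + 5.94 = 26.4600

26.4600 s


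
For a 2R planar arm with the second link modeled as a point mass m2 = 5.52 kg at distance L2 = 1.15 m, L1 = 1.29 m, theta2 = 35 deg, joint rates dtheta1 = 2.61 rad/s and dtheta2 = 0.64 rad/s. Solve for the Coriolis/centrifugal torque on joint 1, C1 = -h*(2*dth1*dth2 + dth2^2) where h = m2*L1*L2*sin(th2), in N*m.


h = m2*L1*L2*sin(th2) = 5.52*1.29*1.15*sin(35 deg) = 4.696972
C1 = -h*(2*2.61*0.64 + 0.64^2) = -4.696972*3.7504 = -17.6155

-17.6155 N*m


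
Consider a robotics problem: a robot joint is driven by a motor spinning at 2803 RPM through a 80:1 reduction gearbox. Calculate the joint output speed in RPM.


omega_joint = omega_motor / N = 2803 / 80 = 35.0375

35.0375 RPM


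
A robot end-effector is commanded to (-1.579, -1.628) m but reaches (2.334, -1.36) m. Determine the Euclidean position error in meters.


dx = 2.334 - (-1.579) = 3.9130, dy = -1.36 - (-1.628) = 0.2680
err = sqrt(15.311569 + 0.071824) = 3.9222

3.9222 m


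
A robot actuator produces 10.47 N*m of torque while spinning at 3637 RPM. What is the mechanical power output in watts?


omega = 3637 * 2*pi/60 = 380.865749 rad/s
P = tau * omega = 10.47 * 380.865749 = 3987.6644

3987.6644 W


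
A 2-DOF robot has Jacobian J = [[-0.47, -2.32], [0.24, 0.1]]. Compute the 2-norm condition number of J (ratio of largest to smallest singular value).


JJ^T eigenvalues: trace(JJ^T) = 5.6709, det(JJ^T) = det(J)^2 = 0.25989604
s_max^2 = (5.6709 + sqrt(31.11952265))/2 = 5.62469374
s_min^2 = (5.6709 - sqrt(31.11952265))/2 = 0.04620626
kappa = s_max/s_min = sqrt(5.62469374/0.04620626) = 11.0331

11.0331


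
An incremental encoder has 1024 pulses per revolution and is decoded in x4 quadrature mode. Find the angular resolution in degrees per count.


resolution = 360 / (PPR * 4) = 360 / 4096 = 0.0879

0.0879 degrees


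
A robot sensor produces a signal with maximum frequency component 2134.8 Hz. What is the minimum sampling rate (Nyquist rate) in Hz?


f_s,min = 2*f_max = 2*2134.8 = 4269.6000

4269.6000 Hz


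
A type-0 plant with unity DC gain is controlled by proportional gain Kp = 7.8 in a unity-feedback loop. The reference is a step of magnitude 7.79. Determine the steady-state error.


e_ss = R/(1 + Kp) = 7.79/(1 + 7.8) = 7.79/8.8000 = 0.8852

0.8852


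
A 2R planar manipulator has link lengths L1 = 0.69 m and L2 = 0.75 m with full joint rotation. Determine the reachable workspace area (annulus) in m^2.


r_max = L1 + L2 = 1.4400, r_min = |L1 - L2| = 0.0600
A = pi*(r_max^2 - r_min^2) = pi*(2.0736 - 0.0036) = 6.5031

6.5031 m^2


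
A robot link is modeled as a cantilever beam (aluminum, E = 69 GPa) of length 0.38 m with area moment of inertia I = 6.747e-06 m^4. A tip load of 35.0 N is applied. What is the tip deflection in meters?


delta = F*L^3/(3*E*I) = 35.0*0.38^3/(3*6.900e+10*6.747e-06)
      = 1.92052/1396629 = 1.3751e-06

1.3751e-06 m


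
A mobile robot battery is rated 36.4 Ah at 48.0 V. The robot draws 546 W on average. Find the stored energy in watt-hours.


E = capacity * V = 36.4*48.0 = 1747.2000

1747.2000 Wh


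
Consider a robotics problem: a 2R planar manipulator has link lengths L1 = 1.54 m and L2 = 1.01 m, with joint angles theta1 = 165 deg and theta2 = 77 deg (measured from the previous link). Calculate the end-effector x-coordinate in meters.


x = L1*cos(th1) + L2*cos(th1+th2) = 1.54*cos(165 deg) + 1.01*cos(242 deg) = -1.9617

-1.9617 m


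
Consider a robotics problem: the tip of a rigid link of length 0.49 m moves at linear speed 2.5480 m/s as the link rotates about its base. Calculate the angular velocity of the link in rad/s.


omega = v / L = 2.5480 / 0.49 = 5.2000

5.2000 rad/s


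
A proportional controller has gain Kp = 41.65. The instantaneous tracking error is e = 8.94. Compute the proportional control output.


u_P = Kp * e = 41.65 * 8.94 = 372.3510

372.3510


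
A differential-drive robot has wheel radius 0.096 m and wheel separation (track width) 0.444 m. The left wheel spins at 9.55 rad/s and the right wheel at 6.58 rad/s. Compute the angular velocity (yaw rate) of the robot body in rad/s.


omega = r*(wR - wL)/L = 0.096*(6.58 - (9.55))/0.444 = -0.6422

-0.6422 rad/s


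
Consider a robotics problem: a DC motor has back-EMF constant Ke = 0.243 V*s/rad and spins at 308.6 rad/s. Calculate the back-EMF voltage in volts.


V_emf = Ke * omega = 0.243*308.6 = 74.9898

74.9898 V


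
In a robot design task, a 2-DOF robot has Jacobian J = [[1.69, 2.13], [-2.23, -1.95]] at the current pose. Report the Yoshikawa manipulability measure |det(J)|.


det(J) = 1.69*-1.95 - (2.13)*(-2.23) = 1.4544
|det(J)| = 1.4544

1.4544


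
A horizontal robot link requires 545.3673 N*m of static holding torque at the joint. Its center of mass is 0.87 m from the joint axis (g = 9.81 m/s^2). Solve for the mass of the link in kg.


m = tau / (g*L) = 545.3673 / (9.81 * 0.87) = 63.9000

63.9000 kg


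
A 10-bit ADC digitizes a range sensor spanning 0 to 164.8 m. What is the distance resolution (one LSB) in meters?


res = range / 2^n = 164.8/2^10 = 164.8/1024 = 0.1609

0.1609 m


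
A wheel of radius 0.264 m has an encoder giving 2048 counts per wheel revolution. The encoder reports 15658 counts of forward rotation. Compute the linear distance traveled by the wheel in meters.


revs = 15658/2048 = 7.645508
d = revs * 2*pi*r = 7.645508 * 2*pi*0.264 = 12.6821

12.6821 m


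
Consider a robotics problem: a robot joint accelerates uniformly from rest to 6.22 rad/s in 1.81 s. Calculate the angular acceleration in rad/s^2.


alpha = delta_omega / t = 6.22 / 1.81 = 3.4365

3.4365 rad/s^2


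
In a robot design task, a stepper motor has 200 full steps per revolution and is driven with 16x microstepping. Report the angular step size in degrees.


step = 360/(200*16) = 360/3200 = 0.1125

0.1125 degrees


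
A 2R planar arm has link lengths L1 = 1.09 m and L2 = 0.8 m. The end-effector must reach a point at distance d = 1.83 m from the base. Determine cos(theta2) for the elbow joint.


cos(th2) = (d^2 - L1^2 - L2^2)/(2*L1*L2) = (1.83^2 - 1.09^2 - 0.8^2)/(2*1.09*0.8) = 0.8720

0.8720


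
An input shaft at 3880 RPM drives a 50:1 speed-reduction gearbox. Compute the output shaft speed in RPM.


omega_out = omega_in / N = 3880 / 50 = 77.6000

77.6000 RPM


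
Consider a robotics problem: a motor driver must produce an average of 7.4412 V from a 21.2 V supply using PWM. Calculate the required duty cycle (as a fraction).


D = V_avg/V_supply = 7.4412/21.2 = 0.3510

0.3510


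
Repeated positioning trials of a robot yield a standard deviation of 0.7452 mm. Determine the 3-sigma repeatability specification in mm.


repeatability = 3*sigma = 3*0.7452 = 2.2356

2.2356 mm


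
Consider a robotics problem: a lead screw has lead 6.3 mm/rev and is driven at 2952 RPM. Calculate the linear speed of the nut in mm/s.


v = lead * (RPM/60) = 6.3*2952/60 = 309.9600

309.9600 mm/s


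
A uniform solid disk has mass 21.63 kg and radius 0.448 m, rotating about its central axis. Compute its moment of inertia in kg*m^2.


I = (1/2)*m*R^2 = 0.5*21.63*0.448^2 = 2.1706

2.1706 kg*m^2


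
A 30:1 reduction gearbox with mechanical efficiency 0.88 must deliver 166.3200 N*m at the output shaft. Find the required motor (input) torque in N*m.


tau_in = tau_out / (N * eta) = 166.3200 / (30 * 0.88) = 6.3000

6.3000 N*m


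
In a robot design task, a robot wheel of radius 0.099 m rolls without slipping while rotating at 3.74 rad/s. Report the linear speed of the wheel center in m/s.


v = omega * r = 3.74 * 0.099 = 0.3703

0.3703 m/s


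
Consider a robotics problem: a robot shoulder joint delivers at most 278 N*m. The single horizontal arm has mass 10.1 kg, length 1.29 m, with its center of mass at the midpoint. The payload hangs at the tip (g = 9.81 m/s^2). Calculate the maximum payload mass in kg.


tau_arm = m_arm*g*(L/2) = 10.1*9.81*1.29/2 = 63.9072 N*m
tau_payload = tau_max - tau_arm = 278 - 63.9072 = 214.0928
m_payload = tau_payload / (g*L) = 214.0928 / (9.81*1.29) = 16.9178

16.9178 kg


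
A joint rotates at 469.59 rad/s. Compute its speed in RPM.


RPM = 469.59 * 60/(2*pi) = 4484.2542

4484.2542 RPM


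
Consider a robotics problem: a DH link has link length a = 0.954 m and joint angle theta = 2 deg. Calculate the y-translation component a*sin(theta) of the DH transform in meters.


a*sin(theta) = 0.954*sin(2 deg) = 0.0333

0.0333 m


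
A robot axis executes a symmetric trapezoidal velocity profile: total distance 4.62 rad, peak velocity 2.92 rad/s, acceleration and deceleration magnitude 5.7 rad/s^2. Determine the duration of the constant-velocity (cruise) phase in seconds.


t_acc = v/a = 0.512281 s, d_acc = v^2/(2a) = 0.747930 rad each
d_cruise = 4.62 - 2*0.747930 = 3.124140 rad
t_cruise = d_cruise/v = 3.124140/2.92 = 1.0699

1.0699 s


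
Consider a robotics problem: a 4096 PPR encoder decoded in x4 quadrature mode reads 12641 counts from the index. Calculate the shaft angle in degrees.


angle = counts * 360 / (PPR*4) = 12641 * 360 / 16384 = 277.7563

277.7563 degrees


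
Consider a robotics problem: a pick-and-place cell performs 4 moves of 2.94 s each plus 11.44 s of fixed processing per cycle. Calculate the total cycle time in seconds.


T = 4*2.94 + 11.44 = 23.2000

23.2000 s


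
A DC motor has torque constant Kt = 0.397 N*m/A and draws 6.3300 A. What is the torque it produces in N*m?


tau = Kt * I = 0.397*6.3300 = 2.5130

2.5130 N*m


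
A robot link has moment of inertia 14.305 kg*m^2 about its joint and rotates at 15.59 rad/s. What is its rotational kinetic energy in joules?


KE = (1/2)*I*omega^2 = 0.5*14.305*15.59^2 = 1738.4015

1738.4015 J


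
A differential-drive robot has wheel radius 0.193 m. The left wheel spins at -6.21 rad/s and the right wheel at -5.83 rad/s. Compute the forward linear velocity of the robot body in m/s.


v = r*(wR + wL)/2 = 0.193*(-5.83 + -6.21)/2 = -1.1619

-1.1619 m/s


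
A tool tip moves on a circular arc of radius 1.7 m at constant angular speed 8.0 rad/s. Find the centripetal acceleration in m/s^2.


a_c = omega^2 * r = 8.0^2 * 1.7 = 108.8000

108.8000 m/s^2


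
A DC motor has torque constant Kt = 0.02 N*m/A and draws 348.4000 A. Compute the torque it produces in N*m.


tau = Kt * I = 0.02*348.4000 = 6.9680

6.9680 N*m


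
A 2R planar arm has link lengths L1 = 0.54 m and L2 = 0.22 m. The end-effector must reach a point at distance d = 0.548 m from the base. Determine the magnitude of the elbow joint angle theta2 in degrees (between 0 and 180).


cos(th2) = (d^2 - L1^2 - L2^2)/(2*L1*L2) = (0.548^2 - 0.54^2 - 0.22^2)/(2*0.54*0.22) = -0.16707071
th2 = acos(-0.16707071) = 99.6175 deg

99.6175 degrees


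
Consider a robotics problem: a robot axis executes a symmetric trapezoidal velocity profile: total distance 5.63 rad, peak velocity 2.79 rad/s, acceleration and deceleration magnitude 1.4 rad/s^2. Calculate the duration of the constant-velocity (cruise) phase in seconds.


t_acc = v/a = 1.992857 s, d_acc = v^2/(2a) = 2.780036 rad each
d_cruise = 5.63 - 2*2.780036 = 0.069928 rad
t_cruise = d_cruise/v = 0.069928/2.79 = 0.0251

0.0251 s


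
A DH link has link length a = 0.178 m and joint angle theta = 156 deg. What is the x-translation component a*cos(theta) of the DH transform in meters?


a*cos(theta) = 0.178*cos(156 deg) = -0.1626

-0.1626 m


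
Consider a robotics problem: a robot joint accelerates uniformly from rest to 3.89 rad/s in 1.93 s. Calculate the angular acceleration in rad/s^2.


alpha = delta_omega / t = 3.89 / 1.93 = 2.0155

2.0155 rad/s^2


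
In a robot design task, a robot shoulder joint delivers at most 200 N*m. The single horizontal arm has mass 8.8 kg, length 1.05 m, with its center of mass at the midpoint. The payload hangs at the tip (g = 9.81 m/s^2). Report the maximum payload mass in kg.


tau_arm = m_arm*g*(L/2) = 8.8*9.81*1.05/2 = 45.3222 N*m
tau_payload = tau_max - tau_arm = 200 - 45.3222 = 154.6778
m_payload = tau_payload / (g*L) = 154.6778 / (9.81*1.05) = 15.0165

15.0165 kg


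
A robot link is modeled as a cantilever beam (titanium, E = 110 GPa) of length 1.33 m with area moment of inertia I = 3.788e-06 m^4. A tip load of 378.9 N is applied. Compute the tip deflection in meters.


delta = F*L^3/(3*E*I) = 378.9*1.33^3/(3*1.100e+11*3.788e-06)
      = 891.4141593/1250040 = 7.1311e-04

7.1311e-04 m


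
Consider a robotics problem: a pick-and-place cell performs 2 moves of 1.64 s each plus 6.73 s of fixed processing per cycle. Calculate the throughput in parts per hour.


T_cycle = 2*1.64 + 6.73 = 10.0100 s
rate = 3600/T = 359.6404

359.6404 parts/hour


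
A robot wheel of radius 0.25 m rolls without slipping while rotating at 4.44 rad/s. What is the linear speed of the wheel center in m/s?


v = omega * r = 4.44 * 0.25 = 1.1100

1.1100 m/s


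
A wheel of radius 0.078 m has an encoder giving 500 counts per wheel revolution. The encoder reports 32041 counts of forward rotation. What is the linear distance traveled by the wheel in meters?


revs = 32041/500 = 64.082000
d = revs * 2*pi*r = 64.082000 * 2*pi*0.078 = 31.4058

31.4058 m


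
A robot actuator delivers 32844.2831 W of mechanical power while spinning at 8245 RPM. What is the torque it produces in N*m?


omega = 8245 * 2*pi/60 = 863.414381 rad/s
tau = P / omega = 32844.2831 / 863.414381 = 38.0400

38.0400 N*m


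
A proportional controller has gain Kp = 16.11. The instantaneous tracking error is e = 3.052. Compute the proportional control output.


u_P = Kp * e = 16.11 * 3.052 = 49.1677

49.1677


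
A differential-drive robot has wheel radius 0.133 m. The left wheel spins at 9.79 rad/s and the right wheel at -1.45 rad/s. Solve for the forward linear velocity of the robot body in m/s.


v = r*(wR + wL)/2 = 0.133*(-1.45 + 9.79)/2 = 0.5546

0.5546 m/s


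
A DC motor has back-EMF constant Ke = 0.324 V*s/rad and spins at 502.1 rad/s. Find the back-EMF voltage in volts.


V_emf = Ke * omega = 0.324*502.1 = 162.6804

162.6804 V


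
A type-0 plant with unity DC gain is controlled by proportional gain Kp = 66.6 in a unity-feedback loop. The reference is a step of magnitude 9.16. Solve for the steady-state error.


e_ss = R/(1 + Kp) = 9.16/(1 + 66.6) = 9.16/67.6000 = 0.1355

0.1355


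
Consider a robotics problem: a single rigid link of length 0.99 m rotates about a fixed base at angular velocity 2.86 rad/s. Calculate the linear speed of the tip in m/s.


v = L*omega = 0.99 * 2.86 = 2.8314

2.8314 m/s


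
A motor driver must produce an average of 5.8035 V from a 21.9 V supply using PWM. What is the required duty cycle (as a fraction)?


D = V_avg/V_supply = 5.8035/21.9 = 0.2650

0.2650


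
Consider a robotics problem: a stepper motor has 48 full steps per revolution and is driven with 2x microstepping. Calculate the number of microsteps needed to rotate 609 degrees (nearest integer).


step_size = 360/(48*2) = 360/96 = 3.750000 deg
n = 609/(360/96) = 609*96/360 = 162.4000 -> 162

162 steps


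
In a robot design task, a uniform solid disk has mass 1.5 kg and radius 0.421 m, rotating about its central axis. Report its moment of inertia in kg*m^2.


I = (1/2)*m*R^2 = 0.5*1.5*0.421^2 = 0.1329

0.1329 kg*m^2


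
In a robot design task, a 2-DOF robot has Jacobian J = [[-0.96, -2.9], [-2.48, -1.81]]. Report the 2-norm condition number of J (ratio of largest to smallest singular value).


JJ^T eigenvalues: trace(JJ^T) = 18.7581, det(JJ^T) = det(J)^2 = 29.75047936
s_max^2 = (18.7581 + sqrt(232.86439817))/2 = 17.00899755
s_min^2 = (18.7581 - sqrt(232.86439817))/2 = 1.74910245
kappa = s_max/s_min = sqrt(17.00899755/1.74910245) = 3.1184

3.1184


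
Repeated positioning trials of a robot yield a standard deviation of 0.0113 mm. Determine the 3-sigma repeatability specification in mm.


repeatability = 3*sigma = 3*0.0113 = 0.0339

0.0339 mm


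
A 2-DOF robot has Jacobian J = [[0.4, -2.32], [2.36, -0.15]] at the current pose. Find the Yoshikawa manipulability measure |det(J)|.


det(J) = 0.4*-0.15 - (-2.32)*(2.36) = 5.4152
|det(J)| = 5.4152

5.4152


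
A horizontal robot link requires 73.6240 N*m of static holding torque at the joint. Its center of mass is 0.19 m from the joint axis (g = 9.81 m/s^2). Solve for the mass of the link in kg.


m = tau / (g*L) = 73.6240 / (9.81 * 0.19) = 39.5000

39.5000 kg


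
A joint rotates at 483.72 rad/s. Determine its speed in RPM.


RPM = 483.72 * 60/(2*pi) = 4619.1857

4619.1857 RPM


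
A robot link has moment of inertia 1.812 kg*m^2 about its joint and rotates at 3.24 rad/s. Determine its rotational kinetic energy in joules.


KE = (1/2)*I*omega^2 = 0.5*1.812*3.24^2 = 9.5108

9.5108 J
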